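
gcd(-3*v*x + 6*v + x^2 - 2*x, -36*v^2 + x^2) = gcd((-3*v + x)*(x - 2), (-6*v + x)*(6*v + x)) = 1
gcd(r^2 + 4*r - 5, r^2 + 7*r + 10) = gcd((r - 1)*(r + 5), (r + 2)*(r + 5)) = r + 5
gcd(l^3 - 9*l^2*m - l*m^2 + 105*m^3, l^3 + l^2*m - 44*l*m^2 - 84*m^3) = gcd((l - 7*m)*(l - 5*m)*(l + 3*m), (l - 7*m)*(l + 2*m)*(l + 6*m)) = l - 7*m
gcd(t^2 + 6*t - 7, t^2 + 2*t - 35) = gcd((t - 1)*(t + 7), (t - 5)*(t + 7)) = t + 7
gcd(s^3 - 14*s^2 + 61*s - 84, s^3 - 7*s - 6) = s - 3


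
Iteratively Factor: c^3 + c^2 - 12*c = (c)*(c^2 + c - 12) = c*(c + 4)*(c - 3)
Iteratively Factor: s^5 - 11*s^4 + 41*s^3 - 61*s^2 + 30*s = (s - 3)*(s^4 - 8*s^3 + 17*s^2 - 10*s) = s*(s - 3)*(s^3 - 8*s^2 + 17*s - 10) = s*(s - 3)*(s - 1)*(s^2 - 7*s + 10) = s*(s - 3)*(s - 2)*(s - 1)*(s - 5)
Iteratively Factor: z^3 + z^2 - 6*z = (z + 3)*(z^2 - 2*z) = z*(z + 3)*(z - 2)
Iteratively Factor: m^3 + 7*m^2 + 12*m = (m + 4)*(m^2 + 3*m) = (m + 3)*(m + 4)*(m)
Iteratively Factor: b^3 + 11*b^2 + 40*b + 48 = (b + 3)*(b^2 + 8*b + 16) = (b + 3)*(b + 4)*(b + 4)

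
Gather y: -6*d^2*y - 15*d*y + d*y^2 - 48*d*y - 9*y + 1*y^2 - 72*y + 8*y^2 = y^2*(d + 9) + y*(-6*d^2 - 63*d - 81)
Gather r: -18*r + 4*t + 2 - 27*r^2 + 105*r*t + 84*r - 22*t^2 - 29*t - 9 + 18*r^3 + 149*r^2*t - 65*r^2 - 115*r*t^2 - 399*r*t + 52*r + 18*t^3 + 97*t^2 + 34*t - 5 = 18*r^3 + r^2*(149*t - 92) + r*(-115*t^2 - 294*t + 118) + 18*t^3 + 75*t^2 + 9*t - 12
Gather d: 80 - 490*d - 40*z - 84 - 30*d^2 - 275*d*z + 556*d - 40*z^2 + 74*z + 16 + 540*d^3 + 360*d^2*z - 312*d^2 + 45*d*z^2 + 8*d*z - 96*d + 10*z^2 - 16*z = 540*d^3 + d^2*(360*z - 342) + d*(45*z^2 - 267*z - 30) - 30*z^2 + 18*z + 12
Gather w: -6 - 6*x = -6*x - 6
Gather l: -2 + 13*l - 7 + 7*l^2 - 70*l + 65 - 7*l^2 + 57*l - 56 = 0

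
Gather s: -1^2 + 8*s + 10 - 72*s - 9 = -64*s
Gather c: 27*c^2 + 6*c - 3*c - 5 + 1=27*c^2 + 3*c - 4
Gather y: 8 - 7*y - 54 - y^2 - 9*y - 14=-y^2 - 16*y - 60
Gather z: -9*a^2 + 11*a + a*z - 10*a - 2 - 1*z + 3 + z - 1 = -9*a^2 + a*z + a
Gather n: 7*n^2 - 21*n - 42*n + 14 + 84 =7*n^2 - 63*n + 98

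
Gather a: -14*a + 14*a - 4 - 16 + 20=0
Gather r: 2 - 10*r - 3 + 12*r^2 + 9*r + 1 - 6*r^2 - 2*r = 6*r^2 - 3*r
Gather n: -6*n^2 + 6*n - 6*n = -6*n^2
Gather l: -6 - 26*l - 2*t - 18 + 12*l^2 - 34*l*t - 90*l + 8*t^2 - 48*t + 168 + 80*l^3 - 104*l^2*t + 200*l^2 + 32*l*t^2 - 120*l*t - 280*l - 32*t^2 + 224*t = 80*l^3 + l^2*(212 - 104*t) + l*(32*t^2 - 154*t - 396) - 24*t^2 + 174*t + 144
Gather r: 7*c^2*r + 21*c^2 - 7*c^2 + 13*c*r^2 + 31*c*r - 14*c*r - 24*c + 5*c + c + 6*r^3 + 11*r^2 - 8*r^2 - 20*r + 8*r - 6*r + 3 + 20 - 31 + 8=14*c^2 - 18*c + 6*r^3 + r^2*(13*c + 3) + r*(7*c^2 + 17*c - 18)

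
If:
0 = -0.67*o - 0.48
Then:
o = -0.72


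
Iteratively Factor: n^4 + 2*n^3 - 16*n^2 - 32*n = (n + 4)*(n^3 - 2*n^2 - 8*n) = n*(n + 4)*(n^2 - 2*n - 8) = n*(n - 4)*(n + 4)*(n + 2)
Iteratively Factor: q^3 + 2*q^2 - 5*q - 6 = (q - 2)*(q^2 + 4*q + 3) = (q - 2)*(q + 3)*(q + 1)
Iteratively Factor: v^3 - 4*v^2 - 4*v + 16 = (v + 2)*(v^2 - 6*v + 8) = (v - 2)*(v + 2)*(v - 4)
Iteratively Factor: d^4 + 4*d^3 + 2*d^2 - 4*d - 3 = (d + 1)*(d^3 + 3*d^2 - d - 3) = (d - 1)*(d + 1)*(d^2 + 4*d + 3) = (d - 1)*(d + 1)*(d + 3)*(d + 1)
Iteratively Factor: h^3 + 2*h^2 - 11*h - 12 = (h - 3)*(h^2 + 5*h + 4) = (h - 3)*(h + 4)*(h + 1)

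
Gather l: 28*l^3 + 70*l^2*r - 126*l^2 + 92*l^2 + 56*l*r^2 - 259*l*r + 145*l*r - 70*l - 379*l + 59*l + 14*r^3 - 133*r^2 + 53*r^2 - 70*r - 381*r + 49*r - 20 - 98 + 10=28*l^3 + l^2*(70*r - 34) + l*(56*r^2 - 114*r - 390) + 14*r^3 - 80*r^2 - 402*r - 108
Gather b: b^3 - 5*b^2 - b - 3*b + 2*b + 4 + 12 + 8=b^3 - 5*b^2 - 2*b + 24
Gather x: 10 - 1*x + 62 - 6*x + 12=84 - 7*x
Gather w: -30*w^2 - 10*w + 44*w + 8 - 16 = -30*w^2 + 34*w - 8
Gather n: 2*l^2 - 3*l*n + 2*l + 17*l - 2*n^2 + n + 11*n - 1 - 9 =2*l^2 + 19*l - 2*n^2 + n*(12 - 3*l) - 10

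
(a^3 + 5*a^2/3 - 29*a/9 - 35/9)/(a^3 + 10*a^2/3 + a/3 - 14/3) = (a^2 - 2*a/3 - 5/3)/(a^2 + a - 2)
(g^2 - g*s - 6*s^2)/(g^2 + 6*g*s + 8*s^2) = (g - 3*s)/(g + 4*s)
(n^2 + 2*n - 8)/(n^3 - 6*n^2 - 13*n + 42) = (n + 4)/(n^2 - 4*n - 21)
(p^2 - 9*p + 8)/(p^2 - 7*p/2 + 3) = 2*(p^2 - 9*p + 8)/(2*p^2 - 7*p + 6)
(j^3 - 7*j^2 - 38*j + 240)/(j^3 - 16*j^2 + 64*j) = (j^2 + j - 30)/(j*(j - 8))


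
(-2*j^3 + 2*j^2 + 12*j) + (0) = -2*j^3 + 2*j^2 + 12*j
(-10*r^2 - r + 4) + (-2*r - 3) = -10*r^2 - 3*r + 1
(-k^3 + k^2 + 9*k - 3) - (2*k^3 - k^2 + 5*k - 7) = -3*k^3 + 2*k^2 + 4*k + 4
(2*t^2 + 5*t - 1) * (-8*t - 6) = -16*t^3 - 52*t^2 - 22*t + 6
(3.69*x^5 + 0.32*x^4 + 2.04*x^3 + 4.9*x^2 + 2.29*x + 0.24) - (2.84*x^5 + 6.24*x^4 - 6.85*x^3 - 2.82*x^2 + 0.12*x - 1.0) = 0.85*x^5 - 5.92*x^4 + 8.89*x^3 + 7.72*x^2 + 2.17*x + 1.24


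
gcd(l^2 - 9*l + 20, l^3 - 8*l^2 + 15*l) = l - 5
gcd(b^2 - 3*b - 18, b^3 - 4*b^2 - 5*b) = 1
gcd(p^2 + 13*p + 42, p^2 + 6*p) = p + 6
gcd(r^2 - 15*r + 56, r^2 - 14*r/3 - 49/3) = r - 7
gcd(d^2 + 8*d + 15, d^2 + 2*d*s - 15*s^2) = 1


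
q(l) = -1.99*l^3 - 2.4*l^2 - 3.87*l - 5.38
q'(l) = -5.97*l^2 - 4.8*l - 3.87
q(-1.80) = 5.42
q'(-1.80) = -14.57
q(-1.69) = 3.91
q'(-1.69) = -12.81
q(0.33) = -6.99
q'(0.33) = -6.10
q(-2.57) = 22.49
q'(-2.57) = -30.97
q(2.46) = -59.05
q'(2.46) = -51.81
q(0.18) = -6.17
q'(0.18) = -4.93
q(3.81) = -165.02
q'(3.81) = -108.82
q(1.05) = -14.39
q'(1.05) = -15.49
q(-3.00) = 38.36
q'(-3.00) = -43.20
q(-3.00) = 38.36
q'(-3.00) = -43.20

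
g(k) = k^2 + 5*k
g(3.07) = 24.77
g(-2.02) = -6.02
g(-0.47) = -2.13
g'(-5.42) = -5.84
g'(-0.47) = 4.06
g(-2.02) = -6.02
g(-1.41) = -5.06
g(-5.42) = 2.28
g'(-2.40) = 0.20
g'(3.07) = 11.14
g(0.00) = 0.00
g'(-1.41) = 2.18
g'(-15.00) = -25.00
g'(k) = 2*k + 5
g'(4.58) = 14.16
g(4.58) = 43.88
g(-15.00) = 150.00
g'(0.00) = 5.00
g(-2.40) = -6.24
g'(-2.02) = 0.96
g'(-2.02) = 0.96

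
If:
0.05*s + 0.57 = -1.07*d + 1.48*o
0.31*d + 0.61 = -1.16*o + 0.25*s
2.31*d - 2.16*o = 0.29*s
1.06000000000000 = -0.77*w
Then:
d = -2.16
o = -1.40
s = -6.74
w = -1.38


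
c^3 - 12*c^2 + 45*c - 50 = (c - 5)^2*(c - 2)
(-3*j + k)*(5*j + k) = -15*j^2 + 2*j*k + k^2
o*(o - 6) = o^2 - 6*o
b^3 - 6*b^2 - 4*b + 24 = (b - 6)*(b - 2)*(b + 2)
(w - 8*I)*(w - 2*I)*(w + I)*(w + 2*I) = w^4 - 7*I*w^3 + 12*w^2 - 28*I*w + 32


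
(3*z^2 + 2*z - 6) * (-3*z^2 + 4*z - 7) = -9*z^4 + 6*z^3 + 5*z^2 - 38*z + 42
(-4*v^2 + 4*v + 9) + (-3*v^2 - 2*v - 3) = -7*v^2 + 2*v + 6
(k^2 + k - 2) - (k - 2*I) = k^2 - 2 + 2*I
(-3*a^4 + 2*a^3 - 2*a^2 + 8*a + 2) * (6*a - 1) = -18*a^5 + 15*a^4 - 14*a^3 + 50*a^2 + 4*a - 2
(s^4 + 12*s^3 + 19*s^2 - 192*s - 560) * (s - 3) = s^5 + 9*s^4 - 17*s^3 - 249*s^2 + 16*s + 1680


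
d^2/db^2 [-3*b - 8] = 0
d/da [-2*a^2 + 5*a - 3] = 5 - 4*a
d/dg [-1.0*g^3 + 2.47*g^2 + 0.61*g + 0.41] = -3.0*g^2 + 4.94*g + 0.61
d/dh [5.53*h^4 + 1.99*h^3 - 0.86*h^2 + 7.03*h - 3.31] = 22.12*h^3 + 5.97*h^2 - 1.72*h + 7.03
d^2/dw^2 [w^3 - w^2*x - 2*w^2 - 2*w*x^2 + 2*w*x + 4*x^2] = 6*w - 2*x - 4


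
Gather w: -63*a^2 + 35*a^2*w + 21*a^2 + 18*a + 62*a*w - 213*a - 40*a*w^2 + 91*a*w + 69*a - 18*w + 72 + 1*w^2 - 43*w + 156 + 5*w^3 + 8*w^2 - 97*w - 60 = -42*a^2 - 126*a + 5*w^3 + w^2*(9 - 40*a) + w*(35*a^2 + 153*a - 158) + 168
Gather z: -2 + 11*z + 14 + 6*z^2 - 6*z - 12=6*z^2 + 5*z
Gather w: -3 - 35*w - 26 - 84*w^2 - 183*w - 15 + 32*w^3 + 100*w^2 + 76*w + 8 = 32*w^3 + 16*w^2 - 142*w - 36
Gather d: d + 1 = d + 1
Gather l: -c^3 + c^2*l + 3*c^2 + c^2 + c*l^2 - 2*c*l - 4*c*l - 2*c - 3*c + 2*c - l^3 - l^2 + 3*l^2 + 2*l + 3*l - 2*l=-c^3 + 4*c^2 - 3*c - l^3 + l^2*(c + 2) + l*(c^2 - 6*c + 3)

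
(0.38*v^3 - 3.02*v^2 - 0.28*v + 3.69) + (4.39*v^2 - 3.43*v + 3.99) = 0.38*v^3 + 1.37*v^2 - 3.71*v + 7.68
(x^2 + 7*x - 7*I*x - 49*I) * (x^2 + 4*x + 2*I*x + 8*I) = x^4 + 11*x^3 - 5*I*x^3 + 42*x^2 - 55*I*x^2 + 154*x - 140*I*x + 392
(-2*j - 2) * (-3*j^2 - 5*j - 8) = 6*j^3 + 16*j^2 + 26*j + 16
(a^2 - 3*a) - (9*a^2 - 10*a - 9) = -8*a^2 + 7*a + 9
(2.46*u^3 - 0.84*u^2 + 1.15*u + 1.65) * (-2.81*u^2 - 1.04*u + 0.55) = -6.9126*u^5 - 0.198*u^4 - 1.0049*u^3 - 6.2945*u^2 - 1.0835*u + 0.9075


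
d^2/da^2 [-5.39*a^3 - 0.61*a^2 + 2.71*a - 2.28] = -32.34*a - 1.22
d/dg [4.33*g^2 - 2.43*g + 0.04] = 8.66*g - 2.43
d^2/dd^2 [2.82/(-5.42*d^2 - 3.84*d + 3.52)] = (165.682896*d^2 + 117.384192*d - 2.82*(10.84*d + 3.84)*(21.68*d + 7.68) - 107.602176)/(5.42*d^2 + 3.84*d - 3.52)^3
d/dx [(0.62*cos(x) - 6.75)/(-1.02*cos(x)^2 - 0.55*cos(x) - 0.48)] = (-0.6324*cos(x)^2 + 13.77*cos(x) + 4.0101)*sin(x)/(1.0404*cos(x)^4 + 1.122*cos(x)^3 + 1.2817*cos(x)^2 + 0.528*cos(x) + 0.2304)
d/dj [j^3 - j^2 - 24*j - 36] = 3*j^2 - 2*j - 24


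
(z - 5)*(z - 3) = z^2 - 8*z + 15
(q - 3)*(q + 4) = q^2 + q - 12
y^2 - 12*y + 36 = (y - 6)^2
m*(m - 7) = m^2 - 7*m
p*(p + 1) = p^2 + p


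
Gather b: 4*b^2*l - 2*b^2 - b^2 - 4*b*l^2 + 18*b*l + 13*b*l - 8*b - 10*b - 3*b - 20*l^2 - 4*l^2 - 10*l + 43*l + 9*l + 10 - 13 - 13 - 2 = b^2*(4*l - 3) + b*(-4*l^2 + 31*l - 21) - 24*l^2 + 42*l - 18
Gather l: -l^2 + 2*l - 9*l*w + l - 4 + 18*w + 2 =-l^2 + l*(3 - 9*w) + 18*w - 2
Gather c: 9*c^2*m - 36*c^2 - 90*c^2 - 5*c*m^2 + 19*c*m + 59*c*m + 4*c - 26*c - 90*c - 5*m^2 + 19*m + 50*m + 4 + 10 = c^2*(9*m - 126) + c*(-5*m^2 + 78*m - 112) - 5*m^2 + 69*m + 14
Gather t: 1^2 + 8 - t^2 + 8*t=-t^2 + 8*t + 9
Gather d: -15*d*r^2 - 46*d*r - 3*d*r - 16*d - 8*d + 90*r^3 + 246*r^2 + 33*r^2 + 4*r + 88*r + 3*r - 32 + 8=d*(-15*r^2 - 49*r - 24) + 90*r^3 + 279*r^2 + 95*r - 24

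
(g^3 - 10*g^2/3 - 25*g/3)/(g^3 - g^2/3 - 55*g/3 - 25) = g/(g + 3)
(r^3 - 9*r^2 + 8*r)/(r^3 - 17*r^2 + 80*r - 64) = r/(r - 8)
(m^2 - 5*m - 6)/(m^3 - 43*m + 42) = (m + 1)/(m^2 + 6*m - 7)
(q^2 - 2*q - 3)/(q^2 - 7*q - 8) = (q - 3)/(q - 8)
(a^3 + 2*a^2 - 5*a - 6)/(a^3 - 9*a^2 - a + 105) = (a^2 - a - 2)/(a^2 - 12*a + 35)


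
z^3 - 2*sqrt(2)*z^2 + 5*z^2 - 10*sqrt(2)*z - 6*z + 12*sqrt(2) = (z - 1)*(z + 6)*(z - 2*sqrt(2))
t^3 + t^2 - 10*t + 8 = (t - 2)*(t - 1)*(t + 4)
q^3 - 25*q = q*(q - 5)*(q + 5)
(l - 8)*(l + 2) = l^2 - 6*l - 16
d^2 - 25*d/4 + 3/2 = (d - 6)*(d - 1/4)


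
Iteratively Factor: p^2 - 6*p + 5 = (p - 5)*(p - 1)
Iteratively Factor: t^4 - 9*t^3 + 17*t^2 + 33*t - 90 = (t + 2)*(t^3 - 11*t^2 + 39*t - 45) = (t - 3)*(t + 2)*(t^2 - 8*t + 15) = (t - 5)*(t - 3)*(t + 2)*(t - 3)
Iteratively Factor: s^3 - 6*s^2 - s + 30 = (s - 3)*(s^2 - 3*s - 10) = (s - 3)*(s + 2)*(s - 5)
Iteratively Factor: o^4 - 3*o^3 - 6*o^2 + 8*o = (o + 2)*(o^3 - 5*o^2 + 4*o) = (o - 4)*(o + 2)*(o^2 - o) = o*(o - 4)*(o + 2)*(o - 1)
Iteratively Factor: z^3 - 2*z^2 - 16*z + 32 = (z + 4)*(z^2 - 6*z + 8) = (z - 2)*(z + 4)*(z - 4)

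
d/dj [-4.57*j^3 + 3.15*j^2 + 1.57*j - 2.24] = -13.71*j^2 + 6.3*j + 1.57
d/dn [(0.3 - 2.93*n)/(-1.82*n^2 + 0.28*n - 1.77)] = (-5.3326*n^2 + 1.092*n + 5.1021)/(3.3124*n^4 - 1.0192*n^3 + 6.5212*n^2 - 0.9912*n + 3.1329)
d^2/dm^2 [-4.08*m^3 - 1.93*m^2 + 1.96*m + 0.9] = -24.48*m - 3.86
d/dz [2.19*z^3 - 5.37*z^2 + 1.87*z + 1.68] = 6.57*z^2 - 10.74*z + 1.87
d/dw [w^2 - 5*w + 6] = 2*w - 5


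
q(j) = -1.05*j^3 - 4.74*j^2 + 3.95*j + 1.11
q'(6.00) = -166.33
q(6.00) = -372.63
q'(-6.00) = -52.57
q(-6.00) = 33.57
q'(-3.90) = -6.99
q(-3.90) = -24.11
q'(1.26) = -13.00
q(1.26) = -3.54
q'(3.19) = -58.35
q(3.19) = -68.61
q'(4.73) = -111.37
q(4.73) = -197.37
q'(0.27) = 1.16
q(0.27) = 1.81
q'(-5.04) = -28.29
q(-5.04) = -4.78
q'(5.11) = -126.75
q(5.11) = -242.58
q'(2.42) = -37.44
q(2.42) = -31.97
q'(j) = -3.15*j^2 - 9.48*j + 3.95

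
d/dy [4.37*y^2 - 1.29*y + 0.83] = 8.74*y - 1.29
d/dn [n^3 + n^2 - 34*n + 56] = 3*n^2 + 2*n - 34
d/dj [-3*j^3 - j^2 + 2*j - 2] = -9*j^2 - 2*j + 2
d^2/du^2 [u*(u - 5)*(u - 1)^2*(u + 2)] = 20*u^3 - 60*u^2 - 18*u + 34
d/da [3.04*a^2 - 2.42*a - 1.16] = 6.08*a - 2.42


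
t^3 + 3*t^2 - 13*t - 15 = (t - 3)*(t + 1)*(t + 5)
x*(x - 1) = x^2 - x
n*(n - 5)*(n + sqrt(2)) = n^3 - 5*n^2 + sqrt(2)*n^2 - 5*sqrt(2)*n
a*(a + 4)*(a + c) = a^3 + a^2*c + 4*a^2 + 4*a*c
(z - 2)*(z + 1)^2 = z^3 - 3*z - 2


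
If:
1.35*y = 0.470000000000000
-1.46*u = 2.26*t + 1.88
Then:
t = -0.646017699115044*u - 0.831858407079646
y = 0.35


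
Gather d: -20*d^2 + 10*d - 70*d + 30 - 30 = -20*d^2 - 60*d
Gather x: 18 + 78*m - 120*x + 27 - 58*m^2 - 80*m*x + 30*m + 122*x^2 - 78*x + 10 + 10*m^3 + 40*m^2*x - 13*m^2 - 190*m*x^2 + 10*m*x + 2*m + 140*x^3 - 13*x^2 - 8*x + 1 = 10*m^3 - 71*m^2 + 110*m + 140*x^3 + x^2*(109 - 190*m) + x*(40*m^2 - 70*m - 206) + 56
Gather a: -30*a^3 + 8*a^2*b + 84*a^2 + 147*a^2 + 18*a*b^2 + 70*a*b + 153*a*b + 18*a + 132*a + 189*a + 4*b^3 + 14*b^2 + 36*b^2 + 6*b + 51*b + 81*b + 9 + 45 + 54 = -30*a^3 + a^2*(8*b + 231) + a*(18*b^2 + 223*b + 339) + 4*b^3 + 50*b^2 + 138*b + 108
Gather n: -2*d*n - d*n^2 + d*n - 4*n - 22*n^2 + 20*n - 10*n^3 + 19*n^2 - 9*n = -10*n^3 + n^2*(-d - 3) + n*(7 - d)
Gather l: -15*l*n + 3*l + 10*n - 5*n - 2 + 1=l*(3 - 15*n) + 5*n - 1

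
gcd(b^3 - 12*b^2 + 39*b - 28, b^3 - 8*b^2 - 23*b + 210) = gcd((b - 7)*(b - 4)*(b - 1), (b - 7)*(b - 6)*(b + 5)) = b - 7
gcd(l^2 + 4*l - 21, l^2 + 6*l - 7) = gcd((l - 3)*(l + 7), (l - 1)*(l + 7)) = l + 7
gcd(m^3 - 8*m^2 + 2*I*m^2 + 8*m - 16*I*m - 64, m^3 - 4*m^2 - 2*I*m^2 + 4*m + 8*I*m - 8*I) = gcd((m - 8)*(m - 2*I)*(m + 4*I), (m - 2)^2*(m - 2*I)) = m - 2*I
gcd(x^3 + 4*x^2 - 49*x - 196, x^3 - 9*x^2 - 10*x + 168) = x^2 - 3*x - 28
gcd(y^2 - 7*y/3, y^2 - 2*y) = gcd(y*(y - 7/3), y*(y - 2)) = y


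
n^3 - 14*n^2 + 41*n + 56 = (n - 8)*(n - 7)*(n + 1)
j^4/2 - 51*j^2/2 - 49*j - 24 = (j/2 + 1/2)*(j - 8)*(j + 1)*(j + 6)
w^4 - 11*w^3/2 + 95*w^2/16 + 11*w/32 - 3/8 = (w - 4)*(w - 3/2)*(w - 1/4)*(w + 1/4)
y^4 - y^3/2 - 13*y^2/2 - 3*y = y*(y - 3)*(y + 1/2)*(y + 2)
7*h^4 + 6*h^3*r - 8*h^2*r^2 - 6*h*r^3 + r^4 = (-7*h + r)*(-h + r)*(h + r)^2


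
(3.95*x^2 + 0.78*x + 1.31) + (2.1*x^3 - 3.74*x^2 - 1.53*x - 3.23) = 2.1*x^3 + 0.21*x^2 - 0.75*x - 1.92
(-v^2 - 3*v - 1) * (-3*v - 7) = 3*v^3 + 16*v^2 + 24*v + 7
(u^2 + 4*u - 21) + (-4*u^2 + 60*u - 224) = -3*u^2 + 64*u - 245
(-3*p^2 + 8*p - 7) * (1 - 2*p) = 6*p^3 - 19*p^2 + 22*p - 7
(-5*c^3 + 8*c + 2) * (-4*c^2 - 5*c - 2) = 20*c^5 + 25*c^4 - 22*c^3 - 48*c^2 - 26*c - 4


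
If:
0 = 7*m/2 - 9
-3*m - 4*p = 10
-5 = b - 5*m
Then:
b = 55/7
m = 18/7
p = -31/7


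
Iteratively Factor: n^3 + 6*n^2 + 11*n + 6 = (n + 2)*(n^2 + 4*n + 3) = (n + 1)*(n + 2)*(n + 3)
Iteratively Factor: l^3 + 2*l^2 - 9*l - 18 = (l - 3)*(l^2 + 5*l + 6) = (l - 3)*(l + 3)*(l + 2)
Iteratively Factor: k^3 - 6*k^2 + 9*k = (k)*(k^2 - 6*k + 9) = k*(k - 3)*(k - 3)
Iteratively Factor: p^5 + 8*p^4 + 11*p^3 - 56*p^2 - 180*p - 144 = (p + 2)*(p^4 + 6*p^3 - p^2 - 54*p - 72) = (p + 2)^2*(p^3 + 4*p^2 - 9*p - 36) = (p + 2)^2*(p + 3)*(p^2 + p - 12) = (p - 3)*(p + 2)^2*(p + 3)*(p + 4)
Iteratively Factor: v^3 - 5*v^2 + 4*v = (v)*(v^2 - 5*v + 4) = v*(v - 4)*(v - 1)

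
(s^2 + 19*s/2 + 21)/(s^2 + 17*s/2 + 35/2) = (s + 6)/(s + 5)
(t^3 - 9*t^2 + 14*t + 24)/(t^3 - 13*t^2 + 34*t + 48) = (t - 4)/(t - 8)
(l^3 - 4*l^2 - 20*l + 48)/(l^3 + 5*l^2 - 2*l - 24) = (l - 6)/(l + 3)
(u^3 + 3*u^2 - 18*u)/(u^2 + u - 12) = u*(u + 6)/(u + 4)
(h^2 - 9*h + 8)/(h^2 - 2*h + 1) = (h - 8)/(h - 1)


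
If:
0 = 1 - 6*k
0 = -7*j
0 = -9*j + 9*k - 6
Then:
No Solution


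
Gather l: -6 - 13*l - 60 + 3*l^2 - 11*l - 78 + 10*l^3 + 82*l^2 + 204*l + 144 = 10*l^3 + 85*l^2 + 180*l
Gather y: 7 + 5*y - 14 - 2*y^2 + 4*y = -2*y^2 + 9*y - 7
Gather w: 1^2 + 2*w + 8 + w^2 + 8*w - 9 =w^2 + 10*w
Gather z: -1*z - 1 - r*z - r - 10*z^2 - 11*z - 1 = -r - 10*z^2 + z*(-r - 12) - 2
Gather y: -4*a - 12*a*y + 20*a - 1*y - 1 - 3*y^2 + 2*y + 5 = 16*a - 3*y^2 + y*(1 - 12*a) + 4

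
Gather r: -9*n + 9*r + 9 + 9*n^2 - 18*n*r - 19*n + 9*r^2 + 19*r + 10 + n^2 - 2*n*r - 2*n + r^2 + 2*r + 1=10*n^2 - 30*n + 10*r^2 + r*(30 - 20*n) + 20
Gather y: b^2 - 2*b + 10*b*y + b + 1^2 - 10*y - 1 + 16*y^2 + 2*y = b^2 - b + 16*y^2 + y*(10*b - 8)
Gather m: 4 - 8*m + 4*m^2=4*m^2 - 8*m + 4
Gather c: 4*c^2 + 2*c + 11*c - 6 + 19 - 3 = 4*c^2 + 13*c + 10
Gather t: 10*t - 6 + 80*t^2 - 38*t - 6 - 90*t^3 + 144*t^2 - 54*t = -90*t^3 + 224*t^2 - 82*t - 12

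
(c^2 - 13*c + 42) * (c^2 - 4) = c^4 - 13*c^3 + 38*c^2 + 52*c - 168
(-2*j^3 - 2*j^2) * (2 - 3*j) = 6*j^4 + 2*j^3 - 4*j^2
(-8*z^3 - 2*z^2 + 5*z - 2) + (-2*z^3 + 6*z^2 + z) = -10*z^3 + 4*z^2 + 6*z - 2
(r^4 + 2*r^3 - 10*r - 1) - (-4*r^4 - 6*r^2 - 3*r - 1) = 5*r^4 + 2*r^3 + 6*r^2 - 7*r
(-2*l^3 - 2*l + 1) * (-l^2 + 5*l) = 2*l^5 - 10*l^4 + 2*l^3 - 11*l^2 + 5*l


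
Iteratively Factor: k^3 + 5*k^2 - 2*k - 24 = (k + 4)*(k^2 + k - 6) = (k - 2)*(k + 4)*(k + 3)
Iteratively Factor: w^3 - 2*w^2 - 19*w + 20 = (w - 1)*(w^2 - w - 20) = (w - 5)*(w - 1)*(w + 4)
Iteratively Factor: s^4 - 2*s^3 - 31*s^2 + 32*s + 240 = (s - 5)*(s^3 + 3*s^2 - 16*s - 48) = (s - 5)*(s + 4)*(s^2 - s - 12) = (s - 5)*(s - 4)*(s + 4)*(s + 3)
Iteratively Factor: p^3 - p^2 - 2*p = (p)*(p^2 - p - 2) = p*(p - 2)*(p + 1)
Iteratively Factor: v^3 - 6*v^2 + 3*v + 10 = (v - 2)*(v^2 - 4*v - 5) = (v - 5)*(v - 2)*(v + 1)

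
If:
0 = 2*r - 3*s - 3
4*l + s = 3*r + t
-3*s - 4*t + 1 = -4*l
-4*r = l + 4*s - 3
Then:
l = 157/131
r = 114/131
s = -55/131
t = 231/131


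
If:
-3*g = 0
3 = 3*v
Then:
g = 0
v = 1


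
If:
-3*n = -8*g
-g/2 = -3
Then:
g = 6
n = 16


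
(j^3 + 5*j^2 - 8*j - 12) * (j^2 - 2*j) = j^5 + 3*j^4 - 18*j^3 + 4*j^2 + 24*j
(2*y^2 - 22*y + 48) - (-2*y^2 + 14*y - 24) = 4*y^2 - 36*y + 72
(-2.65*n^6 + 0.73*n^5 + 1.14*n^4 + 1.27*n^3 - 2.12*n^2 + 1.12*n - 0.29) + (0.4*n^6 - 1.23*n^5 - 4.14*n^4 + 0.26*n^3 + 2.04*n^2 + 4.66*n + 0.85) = -2.25*n^6 - 0.5*n^5 - 3.0*n^4 + 1.53*n^3 - 0.0800000000000001*n^2 + 5.78*n + 0.56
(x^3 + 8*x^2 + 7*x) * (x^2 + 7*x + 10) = x^5 + 15*x^4 + 73*x^3 + 129*x^2 + 70*x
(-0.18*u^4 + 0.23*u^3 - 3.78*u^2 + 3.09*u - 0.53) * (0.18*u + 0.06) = -0.0324*u^5 + 0.0306*u^4 - 0.6666*u^3 + 0.3294*u^2 + 0.09*u - 0.0318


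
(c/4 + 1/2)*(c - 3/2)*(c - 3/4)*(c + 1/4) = c^4/4 - 55*c^2/64 + 45*c/128 + 9/64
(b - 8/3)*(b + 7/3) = b^2 - b/3 - 56/9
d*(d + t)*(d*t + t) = d^3*t + d^2*t^2 + d^2*t + d*t^2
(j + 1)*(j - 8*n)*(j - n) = j^3 - 9*j^2*n + j^2 + 8*j*n^2 - 9*j*n + 8*n^2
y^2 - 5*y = y*(y - 5)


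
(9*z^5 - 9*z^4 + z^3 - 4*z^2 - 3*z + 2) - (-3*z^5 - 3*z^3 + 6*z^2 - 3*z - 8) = 12*z^5 - 9*z^4 + 4*z^3 - 10*z^2 + 10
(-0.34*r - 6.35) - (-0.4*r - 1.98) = 0.06*r - 4.37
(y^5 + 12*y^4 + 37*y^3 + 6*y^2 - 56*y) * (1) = y^5 + 12*y^4 + 37*y^3 + 6*y^2 - 56*y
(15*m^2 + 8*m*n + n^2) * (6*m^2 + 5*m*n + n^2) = 90*m^4 + 123*m^3*n + 61*m^2*n^2 + 13*m*n^3 + n^4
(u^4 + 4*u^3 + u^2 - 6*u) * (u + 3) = u^5 + 7*u^4 + 13*u^3 - 3*u^2 - 18*u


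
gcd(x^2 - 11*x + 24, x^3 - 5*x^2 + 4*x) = 1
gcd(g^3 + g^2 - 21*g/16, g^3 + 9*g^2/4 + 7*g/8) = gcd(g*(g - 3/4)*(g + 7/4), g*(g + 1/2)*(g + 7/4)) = g^2 + 7*g/4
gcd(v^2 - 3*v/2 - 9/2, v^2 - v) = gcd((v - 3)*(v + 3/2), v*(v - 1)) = 1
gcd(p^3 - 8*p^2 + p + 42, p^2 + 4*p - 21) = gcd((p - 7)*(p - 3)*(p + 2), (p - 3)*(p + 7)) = p - 3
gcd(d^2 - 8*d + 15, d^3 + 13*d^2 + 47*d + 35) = 1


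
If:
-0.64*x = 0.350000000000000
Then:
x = -0.55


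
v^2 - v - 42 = (v - 7)*(v + 6)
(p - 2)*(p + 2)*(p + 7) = p^3 + 7*p^2 - 4*p - 28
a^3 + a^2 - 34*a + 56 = (a - 4)*(a - 2)*(a + 7)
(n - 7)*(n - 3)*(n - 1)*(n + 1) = n^4 - 10*n^3 + 20*n^2 + 10*n - 21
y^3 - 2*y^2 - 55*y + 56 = (y - 8)*(y - 1)*(y + 7)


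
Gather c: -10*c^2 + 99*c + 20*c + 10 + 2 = -10*c^2 + 119*c + 12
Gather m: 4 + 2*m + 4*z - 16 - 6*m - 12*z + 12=-4*m - 8*z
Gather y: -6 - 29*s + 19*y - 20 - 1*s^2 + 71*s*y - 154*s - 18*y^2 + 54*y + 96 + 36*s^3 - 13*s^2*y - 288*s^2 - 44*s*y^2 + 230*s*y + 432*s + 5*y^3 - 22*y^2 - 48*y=36*s^3 - 289*s^2 + 249*s + 5*y^3 + y^2*(-44*s - 40) + y*(-13*s^2 + 301*s + 25) + 70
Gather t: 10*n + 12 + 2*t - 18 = 10*n + 2*t - 6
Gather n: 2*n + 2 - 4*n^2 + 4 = -4*n^2 + 2*n + 6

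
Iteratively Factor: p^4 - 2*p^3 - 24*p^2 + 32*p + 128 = (p - 4)*(p^3 + 2*p^2 - 16*p - 32) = (p - 4)*(p + 4)*(p^2 - 2*p - 8) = (p - 4)^2*(p + 4)*(p + 2)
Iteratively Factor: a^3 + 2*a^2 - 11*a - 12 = (a + 4)*(a^2 - 2*a - 3) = (a - 3)*(a + 4)*(a + 1)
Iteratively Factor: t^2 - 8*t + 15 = (t - 5)*(t - 3)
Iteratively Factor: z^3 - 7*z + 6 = (z + 3)*(z^2 - 3*z + 2) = (z - 2)*(z + 3)*(z - 1)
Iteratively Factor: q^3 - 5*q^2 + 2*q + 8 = (q - 2)*(q^2 - 3*q - 4) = (q - 2)*(q + 1)*(q - 4)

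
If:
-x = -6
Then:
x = 6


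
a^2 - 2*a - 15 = (a - 5)*(a + 3)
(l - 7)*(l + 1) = l^2 - 6*l - 7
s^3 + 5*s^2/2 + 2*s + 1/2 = (s + 1/2)*(s + 1)^2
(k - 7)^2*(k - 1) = k^3 - 15*k^2 + 63*k - 49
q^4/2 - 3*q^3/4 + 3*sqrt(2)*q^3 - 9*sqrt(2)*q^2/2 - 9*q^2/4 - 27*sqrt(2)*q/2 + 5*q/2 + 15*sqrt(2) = (q/2 + 1)*(q - 5/2)*(q - 1)*(q + 6*sqrt(2))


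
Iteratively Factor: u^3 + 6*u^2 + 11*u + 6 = (u + 3)*(u^2 + 3*u + 2) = (u + 1)*(u + 3)*(u + 2)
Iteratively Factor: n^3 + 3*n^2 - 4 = (n + 2)*(n^2 + n - 2) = (n - 1)*(n + 2)*(n + 2)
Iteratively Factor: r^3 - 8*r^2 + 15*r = (r - 3)*(r^2 - 5*r) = (r - 5)*(r - 3)*(r)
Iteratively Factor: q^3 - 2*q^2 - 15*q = (q + 3)*(q^2 - 5*q) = (q - 5)*(q + 3)*(q)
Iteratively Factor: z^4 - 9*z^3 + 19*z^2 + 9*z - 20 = (z - 4)*(z^3 - 5*z^2 - z + 5) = (z - 4)*(z + 1)*(z^2 - 6*z + 5) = (z - 5)*(z - 4)*(z + 1)*(z - 1)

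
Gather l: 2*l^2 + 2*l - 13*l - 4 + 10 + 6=2*l^2 - 11*l + 12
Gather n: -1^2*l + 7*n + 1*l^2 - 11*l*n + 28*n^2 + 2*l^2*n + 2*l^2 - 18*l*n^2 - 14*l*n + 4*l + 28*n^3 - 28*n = 3*l^2 + 3*l + 28*n^3 + n^2*(28 - 18*l) + n*(2*l^2 - 25*l - 21)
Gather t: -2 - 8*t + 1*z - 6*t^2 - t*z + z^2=-6*t^2 + t*(-z - 8) + z^2 + z - 2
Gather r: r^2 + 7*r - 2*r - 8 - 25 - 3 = r^2 + 5*r - 36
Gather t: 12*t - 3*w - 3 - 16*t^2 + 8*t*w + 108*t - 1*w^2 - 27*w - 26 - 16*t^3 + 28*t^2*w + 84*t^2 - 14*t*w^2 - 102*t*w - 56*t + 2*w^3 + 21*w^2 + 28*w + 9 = -16*t^3 + t^2*(28*w + 68) + t*(-14*w^2 - 94*w + 64) + 2*w^3 + 20*w^2 - 2*w - 20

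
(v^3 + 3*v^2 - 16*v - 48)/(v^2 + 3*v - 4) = (v^2 - v - 12)/(v - 1)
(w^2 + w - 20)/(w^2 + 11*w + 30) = (w - 4)/(w + 6)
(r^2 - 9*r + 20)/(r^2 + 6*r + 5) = (r^2 - 9*r + 20)/(r^2 + 6*r + 5)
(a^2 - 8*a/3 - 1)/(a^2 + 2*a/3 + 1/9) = 3*(a - 3)/(3*a + 1)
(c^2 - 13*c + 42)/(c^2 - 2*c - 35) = (c - 6)/(c + 5)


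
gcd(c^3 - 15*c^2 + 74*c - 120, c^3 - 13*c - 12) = c - 4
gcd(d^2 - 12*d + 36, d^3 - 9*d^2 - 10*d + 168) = d - 6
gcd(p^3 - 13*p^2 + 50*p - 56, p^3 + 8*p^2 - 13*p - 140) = p - 4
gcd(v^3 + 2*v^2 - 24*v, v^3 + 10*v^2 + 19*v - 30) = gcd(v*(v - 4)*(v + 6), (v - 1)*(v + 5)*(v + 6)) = v + 6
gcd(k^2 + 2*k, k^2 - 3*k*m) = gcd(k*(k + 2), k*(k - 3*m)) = k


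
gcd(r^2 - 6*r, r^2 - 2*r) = r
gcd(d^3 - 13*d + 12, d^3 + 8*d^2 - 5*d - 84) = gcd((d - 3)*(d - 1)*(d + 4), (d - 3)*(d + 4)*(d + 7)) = d^2 + d - 12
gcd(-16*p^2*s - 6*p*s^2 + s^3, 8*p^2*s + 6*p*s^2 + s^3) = 2*p*s + s^2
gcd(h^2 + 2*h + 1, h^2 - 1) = h + 1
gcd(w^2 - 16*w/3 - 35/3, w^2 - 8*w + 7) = w - 7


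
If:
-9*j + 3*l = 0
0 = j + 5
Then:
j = -5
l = -15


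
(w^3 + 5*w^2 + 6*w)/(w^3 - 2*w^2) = (w^2 + 5*w + 6)/(w*(w - 2))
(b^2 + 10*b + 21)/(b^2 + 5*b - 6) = (b^2 + 10*b + 21)/(b^2 + 5*b - 6)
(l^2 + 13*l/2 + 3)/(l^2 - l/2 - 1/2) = (l + 6)/(l - 1)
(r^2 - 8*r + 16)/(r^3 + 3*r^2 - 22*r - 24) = (r - 4)/(r^2 + 7*r + 6)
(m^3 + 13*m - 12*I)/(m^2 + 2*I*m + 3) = (m^2 + I*m + 12)/(m + 3*I)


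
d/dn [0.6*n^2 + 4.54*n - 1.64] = 1.2*n + 4.54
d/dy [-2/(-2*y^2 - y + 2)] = 2*(-4*y - 1)/(2*y^2 + y - 2)^2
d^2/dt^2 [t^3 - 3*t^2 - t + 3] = 6*t - 6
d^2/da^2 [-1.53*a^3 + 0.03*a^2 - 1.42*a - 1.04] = 0.06 - 9.18*a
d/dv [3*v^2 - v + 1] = 6*v - 1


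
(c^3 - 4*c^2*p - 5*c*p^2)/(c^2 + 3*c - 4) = c*(c^2 - 4*c*p - 5*p^2)/(c^2 + 3*c - 4)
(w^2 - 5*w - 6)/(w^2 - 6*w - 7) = (w - 6)/(w - 7)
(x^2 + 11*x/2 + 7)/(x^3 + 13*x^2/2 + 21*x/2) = (x + 2)/(x*(x + 3))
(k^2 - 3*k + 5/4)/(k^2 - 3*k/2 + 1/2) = (k - 5/2)/(k - 1)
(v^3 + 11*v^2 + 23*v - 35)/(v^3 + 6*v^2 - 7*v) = (v + 5)/v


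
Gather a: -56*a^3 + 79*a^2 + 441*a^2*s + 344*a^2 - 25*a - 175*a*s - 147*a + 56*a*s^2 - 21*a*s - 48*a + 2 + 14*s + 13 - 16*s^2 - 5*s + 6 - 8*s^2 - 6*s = -56*a^3 + a^2*(441*s + 423) + a*(56*s^2 - 196*s - 220) - 24*s^2 + 3*s + 21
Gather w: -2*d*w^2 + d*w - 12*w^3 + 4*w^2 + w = -12*w^3 + w^2*(4 - 2*d) + w*(d + 1)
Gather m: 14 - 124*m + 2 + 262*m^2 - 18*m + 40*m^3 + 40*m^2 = 40*m^3 + 302*m^2 - 142*m + 16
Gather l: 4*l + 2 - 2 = 4*l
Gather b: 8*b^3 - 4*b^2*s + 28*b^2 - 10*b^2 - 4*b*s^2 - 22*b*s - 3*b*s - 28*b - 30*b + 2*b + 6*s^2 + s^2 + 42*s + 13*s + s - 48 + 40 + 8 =8*b^3 + b^2*(18 - 4*s) + b*(-4*s^2 - 25*s - 56) + 7*s^2 + 56*s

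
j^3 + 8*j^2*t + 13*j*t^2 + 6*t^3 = (j + t)^2*(j + 6*t)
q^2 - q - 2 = (q - 2)*(q + 1)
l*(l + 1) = l^2 + l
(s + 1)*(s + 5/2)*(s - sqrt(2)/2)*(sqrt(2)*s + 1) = sqrt(2)*s^4 + 7*sqrt(2)*s^3/2 + 2*sqrt(2)*s^2 - 7*sqrt(2)*s/4 - 5*sqrt(2)/4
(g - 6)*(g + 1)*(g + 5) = g^3 - 31*g - 30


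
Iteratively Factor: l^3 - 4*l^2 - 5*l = (l)*(l^2 - 4*l - 5) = l*(l + 1)*(l - 5)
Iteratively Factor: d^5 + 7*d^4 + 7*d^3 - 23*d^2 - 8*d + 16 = (d - 1)*(d^4 + 8*d^3 + 15*d^2 - 8*d - 16) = (d - 1)*(d + 1)*(d^3 + 7*d^2 + 8*d - 16) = (d - 1)*(d + 1)*(d + 4)*(d^2 + 3*d - 4) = (d - 1)*(d + 1)*(d + 4)^2*(d - 1)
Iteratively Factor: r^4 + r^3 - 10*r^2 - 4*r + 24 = (r + 3)*(r^3 - 2*r^2 - 4*r + 8) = (r + 2)*(r + 3)*(r^2 - 4*r + 4) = (r - 2)*(r + 2)*(r + 3)*(r - 2)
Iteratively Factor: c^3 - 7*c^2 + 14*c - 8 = (c - 1)*(c^2 - 6*c + 8) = (c - 2)*(c - 1)*(c - 4)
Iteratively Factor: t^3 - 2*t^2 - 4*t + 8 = (t - 2)*(t^2 - 4) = (t - 2)^2*(t + 2)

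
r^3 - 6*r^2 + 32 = (r - 4)^2*(r + 2)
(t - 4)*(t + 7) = t^2 + 3*t - 28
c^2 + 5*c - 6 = (c - 1)*(c + 6)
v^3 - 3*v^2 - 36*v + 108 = (v - 6)*(v - 3)*(v + 6)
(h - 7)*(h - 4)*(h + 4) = h^3 - 7*h^2 - 16*h + 112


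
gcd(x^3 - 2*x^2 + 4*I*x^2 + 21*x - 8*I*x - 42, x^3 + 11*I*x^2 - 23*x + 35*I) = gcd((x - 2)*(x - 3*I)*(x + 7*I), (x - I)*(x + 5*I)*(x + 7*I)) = x + 7*I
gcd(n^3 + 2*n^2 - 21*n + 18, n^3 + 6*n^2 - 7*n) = n - 1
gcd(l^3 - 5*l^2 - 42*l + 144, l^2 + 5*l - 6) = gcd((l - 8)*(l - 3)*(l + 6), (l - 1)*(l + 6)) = l + 6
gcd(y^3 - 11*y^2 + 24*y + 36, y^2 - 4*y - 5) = y + 1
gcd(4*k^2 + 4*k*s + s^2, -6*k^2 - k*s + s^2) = 2*k + s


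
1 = 1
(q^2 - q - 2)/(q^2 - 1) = (q - 2)/(q - 1)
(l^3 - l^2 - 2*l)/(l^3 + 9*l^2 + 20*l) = (l^2 - l - 2)/(l^2 + 9*l + 20)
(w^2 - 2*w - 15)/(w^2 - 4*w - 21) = (w - 5)/(w - 7)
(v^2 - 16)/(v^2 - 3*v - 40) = (16 - v^2)/(-v^2 + 3*v + 40)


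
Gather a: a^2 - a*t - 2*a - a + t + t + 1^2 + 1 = a^2 + a*(-t - 3) + 2*t + 2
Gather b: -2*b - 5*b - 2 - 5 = -7*b - 7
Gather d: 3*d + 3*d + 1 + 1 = 6*d + 2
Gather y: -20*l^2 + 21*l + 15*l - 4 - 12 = -20*l^2 + 36*l - 16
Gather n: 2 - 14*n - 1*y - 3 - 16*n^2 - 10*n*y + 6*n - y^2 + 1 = -16*n^2 + n*(-10*y - 8) - y^2 - y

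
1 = 1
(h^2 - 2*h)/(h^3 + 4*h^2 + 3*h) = (h - 2)/(h^2 + 4*h + 3)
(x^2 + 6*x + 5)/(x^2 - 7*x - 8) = (x + 5)/(x - 8)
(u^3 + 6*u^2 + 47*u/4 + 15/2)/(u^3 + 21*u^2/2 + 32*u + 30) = (u + 3/2)/(u + 6)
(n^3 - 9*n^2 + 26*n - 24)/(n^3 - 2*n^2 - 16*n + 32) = (n - 3)/(n + 4)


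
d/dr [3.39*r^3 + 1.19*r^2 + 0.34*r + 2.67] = 10.17*r^2 + 2.38*r + 0.34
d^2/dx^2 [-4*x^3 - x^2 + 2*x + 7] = -24*x - 2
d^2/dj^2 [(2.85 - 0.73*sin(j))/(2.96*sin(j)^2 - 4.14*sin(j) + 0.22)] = (6.39596799999999*sin(j)^5 - 90.936528*sin(j)^4 + 89.130928*sin(j)^3 + 109.064064*sin(j)^2 - 209.258432*sin(j) + 92.654112)/(2.96*sin(j)^2 - 4.14*sin(j) + 0.22)^3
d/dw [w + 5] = 1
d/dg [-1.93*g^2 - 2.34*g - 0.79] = -3.86*g - 2.34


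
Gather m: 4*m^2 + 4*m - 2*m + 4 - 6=4*m^2 + 2*m - 2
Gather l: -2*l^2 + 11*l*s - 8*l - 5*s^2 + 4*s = -2*l^2 + l*(11*s - 8) - 5*s^2 + 4*s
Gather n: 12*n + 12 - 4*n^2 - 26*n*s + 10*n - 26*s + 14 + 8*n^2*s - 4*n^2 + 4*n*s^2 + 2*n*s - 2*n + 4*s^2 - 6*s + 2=n^2*(8*s - 8) + n*(4*s^2 - 24*s + 20) + 4*s^2 - 32*s + 28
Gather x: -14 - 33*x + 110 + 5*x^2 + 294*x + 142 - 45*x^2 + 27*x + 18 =-40*x^2 + 288*x + 256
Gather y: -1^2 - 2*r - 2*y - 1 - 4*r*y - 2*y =-2*r + y*(-4*r - 4) - 2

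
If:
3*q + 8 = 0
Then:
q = -8/3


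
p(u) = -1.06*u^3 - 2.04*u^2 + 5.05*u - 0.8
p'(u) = -3.18*u^2 - 4.08*u + 5.05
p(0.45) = 0.96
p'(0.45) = 2.57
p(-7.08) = 237.38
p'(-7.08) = -125.47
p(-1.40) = -8.96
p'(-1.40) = 4.53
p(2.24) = -11.64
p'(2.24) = -20.05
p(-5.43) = 81.34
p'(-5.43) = -66.56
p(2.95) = -30.87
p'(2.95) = -34.66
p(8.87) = -856.24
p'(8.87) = -281.33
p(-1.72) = -10.13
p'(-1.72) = 2.66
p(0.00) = -0.80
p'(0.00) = 5.05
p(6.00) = -272.90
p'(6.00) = -133.91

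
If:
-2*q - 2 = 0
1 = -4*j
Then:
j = -1/4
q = -1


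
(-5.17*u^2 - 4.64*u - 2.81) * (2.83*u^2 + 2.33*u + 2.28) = -14.6311*u^4 - 25.1773*u^3 - 30.5511*u^2 - 17.1265*u - 6.4068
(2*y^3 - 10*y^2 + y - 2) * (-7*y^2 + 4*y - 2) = -14*y^5 + 78*y^4 - 51*y^3 + 38*y^2 - 10*y + 4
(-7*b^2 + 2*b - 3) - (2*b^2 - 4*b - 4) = -9*b^2 + 6*b + 1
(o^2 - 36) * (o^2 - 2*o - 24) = o^4 - 2*o^3 - 60*o^2 + 72*o + 864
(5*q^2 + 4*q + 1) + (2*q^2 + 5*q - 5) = 7*q^2 + 9*q - 4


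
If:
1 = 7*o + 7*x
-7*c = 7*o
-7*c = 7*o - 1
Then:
No Solution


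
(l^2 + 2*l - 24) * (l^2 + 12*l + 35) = l^4 + 14*l^3 + 35*l^2 - 218*l - 840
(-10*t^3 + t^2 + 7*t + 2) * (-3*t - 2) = 30*t^4 + 17*t^3 - 23*t^2 - 20*t - 4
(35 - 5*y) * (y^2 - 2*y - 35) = -5*y^3 + 45*y^2 + 105*y - 1225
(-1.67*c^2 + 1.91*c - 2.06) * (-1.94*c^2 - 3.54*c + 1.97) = 3.2398*c^4 + 2.2064*c^3 - 6.0549*c^2 + 11.0551*c - 4.0582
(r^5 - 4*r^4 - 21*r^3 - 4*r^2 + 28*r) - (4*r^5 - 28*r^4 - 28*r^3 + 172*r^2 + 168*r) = -3*r^5 + 24*r^4 + 7*r^3 - 176*r^2 - 140*r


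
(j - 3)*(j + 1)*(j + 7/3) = j^3 + j^2/3 - 23*j/3 - 7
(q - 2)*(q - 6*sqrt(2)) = q^2 - 6*sqrt(2)*q - 2*q + 12*sqrt(2)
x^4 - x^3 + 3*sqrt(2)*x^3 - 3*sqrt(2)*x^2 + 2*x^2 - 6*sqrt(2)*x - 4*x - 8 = (x - 2)*(x + 1)*(x + sqrt(2))*(x + 2*sqrt(2))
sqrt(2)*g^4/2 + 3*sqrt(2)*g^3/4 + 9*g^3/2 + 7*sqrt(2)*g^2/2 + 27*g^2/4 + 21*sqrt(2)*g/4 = g*(g + 3/2)*(g + 7*sqrt(2)/2)*(sqrt(2)*g/2 + 1)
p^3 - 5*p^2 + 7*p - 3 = (p - 3)*(p - 1)^2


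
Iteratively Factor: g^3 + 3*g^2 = (g)*(g^2 + 3*g) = g^2*(g + 3)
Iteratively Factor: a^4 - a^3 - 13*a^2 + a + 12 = (a + 3)*(a^3 - 4*a^2 - a + 4) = (a - 4)*(a + 3)*(a^2 - 1) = (a - 4)*(a + 1)*(a + 3)*(a - 1)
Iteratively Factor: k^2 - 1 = (k + 1)*(k - 1)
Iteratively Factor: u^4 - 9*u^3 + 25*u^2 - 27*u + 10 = (u - 1)*(u^3 - 8*u^2 + 17*u - 10) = (u - 2)*(u - 1)*(u^2 - 6*u + 5) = (u - 2)*(u - 1)^2*(u - 5)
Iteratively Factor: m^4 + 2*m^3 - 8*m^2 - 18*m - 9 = (m + 1)*(m^3 + m^2 - 9*m - 9) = (m + 1)*(m + 3)*(m^2 - 2*m - 3) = (m - 3)*(m + 1)*(m + 3)*(m + 1)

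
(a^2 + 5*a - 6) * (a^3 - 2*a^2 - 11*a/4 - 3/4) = a^5 + 3*a^4 - 75*a^3/4 - 5*a^2/2 + 51*a/4 + 9/2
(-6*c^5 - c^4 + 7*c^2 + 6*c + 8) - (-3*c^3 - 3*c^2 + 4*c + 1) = -6*c^5 - c^4 + 3*c^3 + 10*c^2 + 2*c + 7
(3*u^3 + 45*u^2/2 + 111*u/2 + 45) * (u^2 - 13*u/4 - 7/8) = 3*u^5 + 51*u^4/4 - 81*u^3/4 - 2481*u^2/16 - 3117*u/16 - 315/8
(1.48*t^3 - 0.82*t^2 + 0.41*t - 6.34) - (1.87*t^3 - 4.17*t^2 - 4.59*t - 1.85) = -0.39*t^3 + 3.35*t^2 + 5.0*t - 4.49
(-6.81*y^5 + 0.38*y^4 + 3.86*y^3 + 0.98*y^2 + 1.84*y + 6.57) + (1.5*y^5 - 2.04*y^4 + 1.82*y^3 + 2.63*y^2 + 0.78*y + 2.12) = -5.31*y^5 - 1.66*y^4 + 5.68*y^3 + 3.61*y^2 + 2.62*y + 8.69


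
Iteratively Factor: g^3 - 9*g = (g)*(g^2 - 9) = g*(g + 3)*(g - 3)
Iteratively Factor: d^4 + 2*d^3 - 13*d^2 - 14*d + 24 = (d + 4)*(d^3 - 2*d^2 - 5*d + 6) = (d + 2)*(d + 4)*(d^2 - 4*d + 3) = (d - 3)*(d + 2)*(d + 4)*(d - 1)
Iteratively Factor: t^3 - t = (t)*(t^2 - 1) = t*(t - 1)*(t + 1)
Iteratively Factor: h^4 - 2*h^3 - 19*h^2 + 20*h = (h - 5)*(h^3 + 3*h^2 - 4*h) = (h - 5)*(h + 4)*(h^2 - h) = h*(h - 5)*(h + 4)*(h - 1)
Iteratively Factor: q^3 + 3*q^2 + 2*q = (q + 2)*(q^2 + q) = (q + 1)*(q + 2)*(q)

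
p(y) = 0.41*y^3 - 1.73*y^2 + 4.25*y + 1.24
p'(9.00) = 72.74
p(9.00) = 198.25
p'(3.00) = 4.94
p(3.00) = 9.49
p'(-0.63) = 6.92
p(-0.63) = -2.23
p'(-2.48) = 20.40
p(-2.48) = -26.19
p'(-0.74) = 7.48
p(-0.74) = -3.02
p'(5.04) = 18.06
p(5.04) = 31.21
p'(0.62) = 2.58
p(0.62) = 3.31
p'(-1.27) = 10.63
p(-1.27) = -7.79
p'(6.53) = 34.10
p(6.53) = 69.39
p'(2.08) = 2.37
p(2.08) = 6.28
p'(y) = 1.23*y^2 - 3.46*y + 4.25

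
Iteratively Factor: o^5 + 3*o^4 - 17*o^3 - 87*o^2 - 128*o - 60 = (o + 2)*(o^4 + o^3 - 19*o^2 - 49*o - 30) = (o + 2)*(o + 3)*(o^3 - 2*o^2 - 13*o - 10) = (o - 5)*(o + 2)*(o + 3)*(o^2 + 3*o + 2) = (o - 5)*(o + 2)^2*(o + 3)*(o + 1)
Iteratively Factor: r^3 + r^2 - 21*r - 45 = (r + 3)*(r^2 - 2*r - 15) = (r - 5)*(r + 3)*(r + 3)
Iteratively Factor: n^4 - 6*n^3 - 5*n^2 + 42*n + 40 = (n + 1)*(n^3 - 7*n^2 + 2*n + 40) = (n - 4)*(n + 1)*(n^2 - 3*n - 10) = (n - 5)*(n - 4)*(n + 1)*(n + 2)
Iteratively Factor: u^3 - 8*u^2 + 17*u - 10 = (u - 2)*(u^2 - 6*u + 5) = (u - 2)*(u - 1)*(u - 5)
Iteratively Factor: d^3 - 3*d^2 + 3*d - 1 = (d - 1)*(d^2 - 2*d + 1) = (d - 1)^2*(d - 1)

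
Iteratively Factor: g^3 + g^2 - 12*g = (g - 3)*(g^2 + 4*g) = (g - 3)*(g + 4)*(g)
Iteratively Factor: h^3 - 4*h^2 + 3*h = (h - 1)*(h^2 - 3*h) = (h - 3)*(h - 1)*(h)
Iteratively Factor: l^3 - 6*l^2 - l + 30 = (l - 3)*(l^2 - 3*l - 10) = (l - 5)*(l - 3)*(l + 2)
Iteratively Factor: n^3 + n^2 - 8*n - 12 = (n + 2)*(n^2 - n - 6) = (n + 2)^2*(n - 3)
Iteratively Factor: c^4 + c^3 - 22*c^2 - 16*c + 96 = (c - 4)*(c^3 + 5*c^2 - 2*c - 24) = (c - 4)*(c + 4)*(c^2 + c - 6) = (c - 4)*(c + 3)*(c + 4)*(c - 2)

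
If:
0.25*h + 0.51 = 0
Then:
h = -2.04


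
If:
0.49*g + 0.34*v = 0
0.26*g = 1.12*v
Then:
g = 0.00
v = 0.00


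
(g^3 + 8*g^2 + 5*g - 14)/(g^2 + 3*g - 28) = (g^2 + g - 2)/(g - 4)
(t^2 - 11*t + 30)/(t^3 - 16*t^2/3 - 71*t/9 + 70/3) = 9*(t - 5)/(9*t^2 + 6*t - 35)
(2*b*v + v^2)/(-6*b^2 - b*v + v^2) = v/(-3*b + v)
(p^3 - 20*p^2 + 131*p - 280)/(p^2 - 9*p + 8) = (p^2 - 12*p + 35)/(p - 1)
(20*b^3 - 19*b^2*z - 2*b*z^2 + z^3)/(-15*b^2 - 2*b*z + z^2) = (-4*b^2 + 3*b*z + z^2)/(3*b + z)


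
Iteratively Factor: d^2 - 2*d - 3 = (d - 3)*(d + 1)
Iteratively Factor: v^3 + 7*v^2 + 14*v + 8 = (v + 1)*(v^2 + 6*v + 8) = (v + 1)*(v + 2)*(v + 4)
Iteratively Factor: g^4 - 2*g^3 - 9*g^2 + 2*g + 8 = (g - 1)*(g^3 - g^2 - 10*g - 8) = (g - 4)*(g - 1)*(g^2 + 3*g + 2) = (g - 4)*(g - 1)*(g + 1)*(g + 2)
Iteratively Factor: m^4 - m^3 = (m)*(m^3 - m^2) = m*(m - 1)*(m^2) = m^2*(m - 1)*(m)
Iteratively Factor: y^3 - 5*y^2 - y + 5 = (y - 5)*(y^2 - 1) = (y - 5)*(y - 1)*(y + 1)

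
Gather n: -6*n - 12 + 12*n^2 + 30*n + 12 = 12*n^2 + 24*n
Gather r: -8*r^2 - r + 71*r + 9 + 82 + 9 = -8*r^2 + 70*r + 100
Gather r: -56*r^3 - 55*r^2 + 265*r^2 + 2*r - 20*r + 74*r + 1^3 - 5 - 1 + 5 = -56*r^3 + 210*r^2 + 56*r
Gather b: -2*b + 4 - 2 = 2 - 2*b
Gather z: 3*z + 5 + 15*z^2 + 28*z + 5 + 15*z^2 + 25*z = 30*z^2 + 56*z + 10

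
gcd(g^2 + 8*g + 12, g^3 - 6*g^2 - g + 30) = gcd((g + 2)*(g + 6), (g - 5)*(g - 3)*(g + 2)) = g + 2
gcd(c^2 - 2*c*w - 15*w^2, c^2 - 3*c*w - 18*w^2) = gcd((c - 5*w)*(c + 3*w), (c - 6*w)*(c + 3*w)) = c + 3*w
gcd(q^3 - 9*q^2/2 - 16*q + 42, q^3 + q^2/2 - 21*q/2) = q + 7/2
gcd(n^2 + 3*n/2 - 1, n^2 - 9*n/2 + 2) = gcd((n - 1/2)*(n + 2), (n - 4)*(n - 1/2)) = n - 1/2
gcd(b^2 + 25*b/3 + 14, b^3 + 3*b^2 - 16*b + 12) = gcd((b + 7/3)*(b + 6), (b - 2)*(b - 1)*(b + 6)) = b + 6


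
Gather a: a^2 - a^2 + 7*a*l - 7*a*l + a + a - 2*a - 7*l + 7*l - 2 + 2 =0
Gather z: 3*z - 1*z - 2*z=0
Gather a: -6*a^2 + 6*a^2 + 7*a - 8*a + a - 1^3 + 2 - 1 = 0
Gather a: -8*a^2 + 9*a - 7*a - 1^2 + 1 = -8*a^2 + 2*a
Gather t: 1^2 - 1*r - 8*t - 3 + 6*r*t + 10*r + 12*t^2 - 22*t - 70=9*r + 12*t^2 + t*(6*r - 30) - 72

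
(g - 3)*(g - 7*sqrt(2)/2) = g^2 - 7*sqrt(2)*g/2 - 3*g + 21*sqrt(2)/2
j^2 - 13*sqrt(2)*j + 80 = (j - 8*sqrt(2))*(j - 5*sqrt(2))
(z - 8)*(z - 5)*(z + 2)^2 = z^4 - 9*z^3 - 8*z^2 + 108*z + 160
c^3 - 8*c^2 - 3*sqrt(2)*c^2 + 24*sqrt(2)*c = c*(c - 8)*(c - 3*sqrt(2))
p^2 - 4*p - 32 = (p - 8)*(p + 4)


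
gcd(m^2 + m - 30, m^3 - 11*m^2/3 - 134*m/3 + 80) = m + 6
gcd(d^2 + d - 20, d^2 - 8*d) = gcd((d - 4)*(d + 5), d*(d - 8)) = 1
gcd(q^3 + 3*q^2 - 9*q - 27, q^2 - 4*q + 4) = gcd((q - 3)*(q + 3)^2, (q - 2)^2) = 1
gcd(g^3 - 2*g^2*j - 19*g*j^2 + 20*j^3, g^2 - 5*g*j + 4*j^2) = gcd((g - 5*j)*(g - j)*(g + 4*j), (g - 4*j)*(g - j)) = g - j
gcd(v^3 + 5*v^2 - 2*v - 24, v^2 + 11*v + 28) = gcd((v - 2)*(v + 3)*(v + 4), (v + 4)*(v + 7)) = v + 4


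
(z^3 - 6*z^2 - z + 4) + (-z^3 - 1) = -6*z^2 - z + 3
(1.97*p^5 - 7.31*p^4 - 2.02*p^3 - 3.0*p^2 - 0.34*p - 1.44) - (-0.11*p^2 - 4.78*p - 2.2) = 1.97*p^5 - 7.31*p^4 - 2.02*p^3 - 2.89*p^2 + 4.44*p + 0.76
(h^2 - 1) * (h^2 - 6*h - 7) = h^4 - 6*h^3 - 8*h^2 + 6*h + 7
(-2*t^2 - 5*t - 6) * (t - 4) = -2*t^3 + 3*t^2 + 14*t + 24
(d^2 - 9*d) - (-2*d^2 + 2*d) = 3*d^2 - 11*d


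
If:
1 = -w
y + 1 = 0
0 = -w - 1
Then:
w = -1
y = -1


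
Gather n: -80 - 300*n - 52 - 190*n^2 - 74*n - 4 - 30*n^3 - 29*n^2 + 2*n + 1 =-30*n^3 - 219*n^2 - 372*n - 135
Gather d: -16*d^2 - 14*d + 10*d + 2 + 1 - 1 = -16*d^2 - 4*d + 2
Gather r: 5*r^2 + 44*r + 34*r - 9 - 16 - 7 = 5*r^2 + 78*r - 32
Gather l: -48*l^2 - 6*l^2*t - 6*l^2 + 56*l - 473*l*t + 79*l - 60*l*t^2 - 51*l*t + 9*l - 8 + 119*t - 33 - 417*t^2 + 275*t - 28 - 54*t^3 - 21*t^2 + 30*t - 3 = l^2*(-6*t - 54) + l*(-60*t^2 - 524*t + 144) - 54*t^3 - 438*t^2 + 424*t - 72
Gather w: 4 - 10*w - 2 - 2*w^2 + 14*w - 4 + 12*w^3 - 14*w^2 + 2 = 12*w^3 - 16*w^2 + 4*w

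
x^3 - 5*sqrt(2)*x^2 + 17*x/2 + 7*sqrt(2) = (x - 7*sqrt(2)/2)*(x - 2*sqrt(2))*(x + sqrt(2)/2)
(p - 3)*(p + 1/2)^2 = p^3 - 2*p^2 - 11*p/4 - 3/4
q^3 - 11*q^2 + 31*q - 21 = (q - 7)*(q - 3)*(q - 1)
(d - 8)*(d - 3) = d^2 - 11*d + 24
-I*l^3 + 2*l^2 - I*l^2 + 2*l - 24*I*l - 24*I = (l - 4*I)*(l + 6*I)*(-I*l - I)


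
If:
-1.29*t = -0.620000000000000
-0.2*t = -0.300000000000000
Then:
No Solution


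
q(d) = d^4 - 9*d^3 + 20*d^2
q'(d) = 4*d^3 - 27*d^2 + 40*d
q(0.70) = 6.95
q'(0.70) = 16.14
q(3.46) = 9.96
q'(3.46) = -19.15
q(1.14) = 14.35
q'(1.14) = 16.44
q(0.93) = 10.81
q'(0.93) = 17.07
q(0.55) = 4.64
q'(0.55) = 14.50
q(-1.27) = 53.29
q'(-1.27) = -102.54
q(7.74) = 613.91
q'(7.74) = 546.83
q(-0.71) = 13.56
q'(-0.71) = -43.44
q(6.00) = 72.00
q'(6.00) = 132.00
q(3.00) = 18.00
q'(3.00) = -15.00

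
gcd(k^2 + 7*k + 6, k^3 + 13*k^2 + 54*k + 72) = k + 6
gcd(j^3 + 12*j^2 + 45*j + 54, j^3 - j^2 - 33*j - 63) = j^2 + 6*j + 9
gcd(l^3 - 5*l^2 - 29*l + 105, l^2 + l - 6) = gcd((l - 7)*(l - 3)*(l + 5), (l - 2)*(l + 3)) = 1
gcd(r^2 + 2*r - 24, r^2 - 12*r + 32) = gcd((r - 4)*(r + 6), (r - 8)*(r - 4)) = r - 4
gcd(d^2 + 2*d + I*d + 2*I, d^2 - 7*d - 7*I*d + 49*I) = 1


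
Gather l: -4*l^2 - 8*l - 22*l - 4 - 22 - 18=-4*l^2 - 30*l - 44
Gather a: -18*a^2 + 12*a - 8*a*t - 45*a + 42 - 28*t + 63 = -18*a^2 + a*(-8*t - 33) - 28*t + 105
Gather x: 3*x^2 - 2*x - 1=3*x^2 - 2*x - 1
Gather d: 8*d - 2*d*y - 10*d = d*(-2*y - 2)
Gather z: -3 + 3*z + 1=3*z - 2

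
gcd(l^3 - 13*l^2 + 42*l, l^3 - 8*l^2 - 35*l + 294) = l - 7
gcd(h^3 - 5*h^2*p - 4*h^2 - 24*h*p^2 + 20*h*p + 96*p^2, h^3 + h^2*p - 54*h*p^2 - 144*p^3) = -h^2 + 5*h*p + 24*p^2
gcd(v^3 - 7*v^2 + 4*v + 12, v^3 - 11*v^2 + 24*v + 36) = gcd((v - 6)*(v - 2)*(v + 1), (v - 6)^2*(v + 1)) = v^2 - 5*v - 6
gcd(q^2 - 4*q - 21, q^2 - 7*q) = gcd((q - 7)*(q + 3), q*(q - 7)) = q - 7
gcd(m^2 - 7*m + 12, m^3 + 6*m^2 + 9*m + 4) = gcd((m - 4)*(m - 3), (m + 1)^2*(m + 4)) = 1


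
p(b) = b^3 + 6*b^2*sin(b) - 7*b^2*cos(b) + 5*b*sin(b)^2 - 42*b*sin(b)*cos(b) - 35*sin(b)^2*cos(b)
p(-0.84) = -39.86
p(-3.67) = 8.64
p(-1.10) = -47.30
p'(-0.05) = 8.46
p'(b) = 7*b^2*sin(b) + 6*b^2*cos(b) + 3*b^2 + 42*b*sin(b)^2 + 10*b*sin(b)*cos(b) + 12*b*sin(b) - 42*b*cos(b)^2 - 14*b*cos(b) + 35*sin(b)^3 + 5*sin(b)^2 - 70*sin(b)*cos(b)^2 - 42*sin(b)*cos(b)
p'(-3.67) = 41.06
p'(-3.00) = 48.76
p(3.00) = 115.58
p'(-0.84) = 49.37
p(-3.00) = 45.74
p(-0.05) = -0.21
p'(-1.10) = 4.39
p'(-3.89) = 19.46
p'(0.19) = -28.99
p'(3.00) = -99.70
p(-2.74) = 54.43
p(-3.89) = 1.94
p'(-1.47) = -71.27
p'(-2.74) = 14.86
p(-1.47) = -34.54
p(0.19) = -2.87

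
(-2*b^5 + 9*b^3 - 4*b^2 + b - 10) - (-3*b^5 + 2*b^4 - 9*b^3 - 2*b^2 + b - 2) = b^5 - 2*b^4 + 18*b^3 - 2*b^2 - 8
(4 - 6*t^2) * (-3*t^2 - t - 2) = 18*t^4 + 6*t^3 - 4*t - 8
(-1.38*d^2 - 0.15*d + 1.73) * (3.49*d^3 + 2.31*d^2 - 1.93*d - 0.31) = -4.8162*d^5 - 3.7113*d^4 + 8.3546*d^3 + 4.7136*d^2 - 3.2924*d - 0.5363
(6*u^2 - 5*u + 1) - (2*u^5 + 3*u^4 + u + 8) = -2*u^5 - 3*u^4 + 6*u^2 - 6*u - 7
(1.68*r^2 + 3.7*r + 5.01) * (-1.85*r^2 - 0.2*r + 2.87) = -3.108*r^4 - 7.181*r^3 - 5.1869*r^2 + 9.617*r + 14.3787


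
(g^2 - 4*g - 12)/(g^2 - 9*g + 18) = (g + 2)/(g - 3)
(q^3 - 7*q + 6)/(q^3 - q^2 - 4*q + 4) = (q + 3)/(q + 2)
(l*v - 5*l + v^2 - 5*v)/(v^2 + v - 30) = (l + v)/(v + 6)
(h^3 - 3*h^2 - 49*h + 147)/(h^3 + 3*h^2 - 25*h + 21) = (h - 7)/(h - 1)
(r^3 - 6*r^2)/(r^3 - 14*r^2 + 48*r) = r/(r - 8)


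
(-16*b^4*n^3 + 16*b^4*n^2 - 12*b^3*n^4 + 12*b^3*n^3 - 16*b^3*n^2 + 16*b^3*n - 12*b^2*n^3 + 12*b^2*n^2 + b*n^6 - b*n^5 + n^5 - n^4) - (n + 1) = -16*b^4*n^3 + 16*b^4*n^2 - 12*b^3*n^4 + 12*b^3*n^3 - 16*b^3*n^2 + 16*b^3*n - 12*b^2*n^3 + 12*b^2*n^2 + b*n^6 - b*n^5 + n^5 - n^4 - n - 1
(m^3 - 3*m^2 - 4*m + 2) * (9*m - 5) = 9*m^4 - 32*m^3 - 21*m^2 + 38*m - 10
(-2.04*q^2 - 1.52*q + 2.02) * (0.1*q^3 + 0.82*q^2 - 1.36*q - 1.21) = -0.204*q^5 - 1.8248*q^4 + 1.73*q^3 + 6.192*q^2 - 0.908*q - 2.4442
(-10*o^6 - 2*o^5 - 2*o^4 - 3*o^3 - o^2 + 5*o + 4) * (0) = 0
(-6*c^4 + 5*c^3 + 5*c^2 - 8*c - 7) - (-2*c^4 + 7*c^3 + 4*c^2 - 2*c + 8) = -4*c^4 - 2*c^3 + c^2 - 6*c - 15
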